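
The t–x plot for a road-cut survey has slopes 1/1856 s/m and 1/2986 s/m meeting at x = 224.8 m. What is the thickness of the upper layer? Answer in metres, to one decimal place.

h = (x_cross/2)·√((V₂−V₁)/(V₂+V₁)).
(V₂−V₁)/(V₂+V₁) = (2986−1856)/(2986+1856) = 0.2334; √ = 0.4831.
h = (224.8/2)·0.4831 = 54.30 m.

54.3 m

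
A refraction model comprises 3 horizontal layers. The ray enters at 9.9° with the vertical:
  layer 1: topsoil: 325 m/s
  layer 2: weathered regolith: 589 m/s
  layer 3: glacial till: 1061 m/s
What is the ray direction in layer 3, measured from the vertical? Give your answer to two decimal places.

34.14°

Ray parameter p = sin 9.9° / 325 = 5.2901e-04 s/m.
sin θ_3 = p·V_3 = 5.2901e-04 × 1061 = 0.5613.
θ_3 = 34.14° from the vertical.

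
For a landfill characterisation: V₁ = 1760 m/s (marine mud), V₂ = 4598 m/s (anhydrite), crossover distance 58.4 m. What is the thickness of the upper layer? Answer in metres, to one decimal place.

h = (x_cross/2)·√((V₂−V₁)/(V₂+V₁)).
(V₂−V₁)/(V₂+V₁) = (4598−1760)/(4598+1760) = 0.4464; √ = 0.6681.
h = (58.4/2)·0.6681 = 19.51 m.

19.5 m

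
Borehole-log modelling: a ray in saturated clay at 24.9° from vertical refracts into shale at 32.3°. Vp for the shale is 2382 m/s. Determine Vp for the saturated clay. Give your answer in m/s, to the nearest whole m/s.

1877 m/s

Snell's law: sin 24.9°/V₁ = sin 32.3°/V₂.
V₁ = V₂·sin 24.9°/sin 32.3° = 2382 × 0.7879 = 1876.87 m/s.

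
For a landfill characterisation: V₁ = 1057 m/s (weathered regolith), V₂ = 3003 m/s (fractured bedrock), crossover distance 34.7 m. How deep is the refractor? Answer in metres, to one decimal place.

12.0 m

x_cross = 2h·√((V₂+V₁)/(V₂−V₁)) → h = x_cross / (2·√((V₂+V₁)/(V₂−V₁))).
√((V₂+V₁)/(V₂−V₁)) = √((3003+1057)/(3003−1057)) = 1.4444.
h = 34.7 / (2·1.4444) = 12.01 m.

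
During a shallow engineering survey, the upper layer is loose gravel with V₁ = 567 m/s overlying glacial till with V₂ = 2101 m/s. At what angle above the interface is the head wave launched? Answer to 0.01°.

Critical incidence: sin θ_c = V₁/V₂ = 567/2101 = 0.2699.
θ_c = arcsin 0.2699 = 15.66°.
Measured from the interface: 90° − 15.66° = 74.34°.

74.34°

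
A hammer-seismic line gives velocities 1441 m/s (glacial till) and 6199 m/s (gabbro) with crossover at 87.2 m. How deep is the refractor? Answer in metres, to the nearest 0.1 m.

34.4 m

h = (x_cross/2)·√((V₂−V₁)/(V₂+V₁)).
(V₂−V₁)/(V₂+V₁) = (6199−1441)/(6199+1441) = 0.6228; √ = 0.7892.
h = (87.2/2)·0.7892 = 34.41 m.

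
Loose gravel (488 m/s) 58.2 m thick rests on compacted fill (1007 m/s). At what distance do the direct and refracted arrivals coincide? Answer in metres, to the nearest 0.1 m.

x_cross = 2h·√((V₂+V₁)/(V₂−V₁)).
(V₂+V₁)/(V₂−V₁) = (1007+488)/(1007−488) = 2.8805; √ = 1.6972.
x_cross = 2·58.2·1.6972 = 197.56 m.

197.6 m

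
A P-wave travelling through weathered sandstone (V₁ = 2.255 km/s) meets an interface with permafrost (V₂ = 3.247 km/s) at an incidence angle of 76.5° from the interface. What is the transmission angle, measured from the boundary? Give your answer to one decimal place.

70.4°

Angle from the normal: 90° − 76.5° = 13.5°.
sin θ₁/V₁ = sin θ₂/V₂ ⇒ sin θ₂ = 3.247·sin 13.5°/2.255 = 3.247·0.2334/2.255 = 0.3361.
θ₂ = sin⁻¹(0.3361) = 19.64° (from vertical).
From the interface: 90° − 19.64° = 70.36°.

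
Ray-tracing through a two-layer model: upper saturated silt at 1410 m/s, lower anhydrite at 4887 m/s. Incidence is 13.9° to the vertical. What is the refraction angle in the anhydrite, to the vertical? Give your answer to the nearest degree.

Snell's law: sin θ₂ = (V₂/V₁)·sin θ₁ = (4887/1410)·sin 13.9° = 0.8326.
θ₂ = sin⁻¹(0.8326) = 56.37° (from vertical).

56°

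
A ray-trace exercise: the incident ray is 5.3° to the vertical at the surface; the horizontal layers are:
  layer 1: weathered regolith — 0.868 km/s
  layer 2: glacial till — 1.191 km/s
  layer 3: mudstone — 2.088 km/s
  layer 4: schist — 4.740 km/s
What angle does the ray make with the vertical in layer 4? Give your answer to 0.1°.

30.3°

Ray parameter p = sin 5.3° / 0.868 = 1.0642e-01 s/km.
sin θ_4 = p·V_4 = 1.0642e-01 × 4.740 = 0.5044.
θ_4 = 30.29° from the vertical.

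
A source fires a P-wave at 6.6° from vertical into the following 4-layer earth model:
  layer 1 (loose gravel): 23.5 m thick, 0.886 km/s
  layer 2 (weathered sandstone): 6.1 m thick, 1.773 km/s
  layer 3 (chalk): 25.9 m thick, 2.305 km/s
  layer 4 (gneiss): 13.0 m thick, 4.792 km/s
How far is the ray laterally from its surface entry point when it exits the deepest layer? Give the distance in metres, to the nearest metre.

Apply Snell's law at each interface; in layer i the horizontal offset is hᵢ·tan θᵢ.
Layer 1: θ = 6.60°; offset = 23.5·tan 6.60° = 2.719 m.
Layer 2: sin θ = 1.773·sin 6.6°/0.886 = 0.2300, θ = 13.30°; offset = 6.1·tan 13.30° = 1.442 m.
Layer 3: sin θ = 2.305·sin 6.6°/0.886 = 0.2990, θ = 17.40°; offset = 25.9·tan 17.40° = 8.116 m.
Layer 4: sin θ = 4.792·sin 6.6°/0.886 = 0.6216, θ = 38.44°; offset = 13.0·tan 38.44° = 10.317 m.
Summing the layer offsets gives 22.594 m.

23 m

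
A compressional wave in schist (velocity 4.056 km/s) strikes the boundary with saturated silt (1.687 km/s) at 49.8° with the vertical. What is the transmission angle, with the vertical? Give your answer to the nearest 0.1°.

Snell's law: sin θ₂ = (V₂/V₁)·sin θ₁ = (1.687/4.056)·sin 49.8° = 0.3177.
θ₂ = arcsin 0.3177 = 18.52° from the normal.

18.5°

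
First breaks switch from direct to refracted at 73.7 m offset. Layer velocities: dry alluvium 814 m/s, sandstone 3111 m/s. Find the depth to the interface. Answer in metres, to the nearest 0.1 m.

28.2 m

x_cross = 2h·√((V₂+V₁)/(V₂−V₁)) → h = x_cross / (2·√((V₂+V₁)/(V₂−V₁))).
√((V₂+V₁)/(V₂−V₁)) = √((3111+814)/(3111−814)) = 1.3072.
h = 73.7 / (2·1.3072) = 28.19 m.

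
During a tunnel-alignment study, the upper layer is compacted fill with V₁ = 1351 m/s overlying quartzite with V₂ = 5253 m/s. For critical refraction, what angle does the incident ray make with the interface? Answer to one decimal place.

75.1°

Critical incidence: sin θ_c = V₁/V₂ = 1351/5253 = 0.2572.
θ_c = arcsin 0.2572 = 14.90°.
Measured from the interface: 90° − 14.90° = 75.10°.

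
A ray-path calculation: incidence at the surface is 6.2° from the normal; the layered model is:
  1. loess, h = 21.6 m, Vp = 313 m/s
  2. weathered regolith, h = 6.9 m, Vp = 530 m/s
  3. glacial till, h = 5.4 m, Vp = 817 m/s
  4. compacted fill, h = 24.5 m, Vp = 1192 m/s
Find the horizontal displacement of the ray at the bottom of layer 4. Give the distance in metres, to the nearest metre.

Ray parameter p = sin 6.2° / 313 m/s = 3.4505e-04 s/m.
Layer 1: θ = 6.20°; offset = 21.6·tan 6.20° = 2.347 m.
Layer 2: sin θ = p·530 = 0.1829 → θ = 10.54°; offset = 6.9·tan 10.54° = 1.283 m.
Layer 3: sin θ = p·817 = 0.2819 → θ = 16.37°; offset = 5.4·tan 16.37° = 1.587 m.
Layer 4: sin θ = p·1192 = 0.4113 → θ = 24.29°; offset = 24.5·tan 24.29° = 11.055 m.
Summing the layer offsets gives 16.272 m.

16 m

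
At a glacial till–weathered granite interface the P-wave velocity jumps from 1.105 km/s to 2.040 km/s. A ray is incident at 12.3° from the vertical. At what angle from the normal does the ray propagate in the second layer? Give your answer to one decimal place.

Snell's law: sin θ₂ = (V₂/V₁)·sin θ₁ = (2.040/1.105)·sin 12.3° = 0.3933.
θ₂ = sin⁻¹(0.3933) = 23.16° (from vertical).

23.2°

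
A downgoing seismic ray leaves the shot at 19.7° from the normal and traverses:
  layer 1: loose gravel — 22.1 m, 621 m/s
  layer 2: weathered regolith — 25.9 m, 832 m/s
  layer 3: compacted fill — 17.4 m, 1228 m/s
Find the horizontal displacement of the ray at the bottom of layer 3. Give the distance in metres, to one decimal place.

Ray parameter p = sin 19.7° / 621 m/s = 5.4283e-04 s/m.
Layer 1: θ = 19.70°; offset = 22.1·tan 19.70° = 7.913 m.
Layer 2: sin θ = p·832 = 0.4516 → θ = 26.85°; offset = 25.9·tan 26.85° = 13.111 m.
Layer 3: sin θ = p·1228 = 0.6666 → θ = 41.80°; offset = 17.4·tan 41.80° = 15.560 m.
Summing the layer offsets gives 36.583 m.

36.6 m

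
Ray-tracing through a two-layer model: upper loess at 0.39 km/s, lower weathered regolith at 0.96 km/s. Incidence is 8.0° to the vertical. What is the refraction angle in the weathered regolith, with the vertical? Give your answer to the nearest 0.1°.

Snell's law: sin θ₂ = (V₂/V₁)·sin θ₁ = (0.96/0.39)·sin 8.0° = 0.3426.
θ₂ = sin⁻¹(0.3426) = 20.03° (from vertical).

20.0°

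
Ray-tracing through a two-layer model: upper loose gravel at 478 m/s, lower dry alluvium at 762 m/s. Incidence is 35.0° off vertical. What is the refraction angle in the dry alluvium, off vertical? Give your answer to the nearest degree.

66°

Snell's law: sin θ₂ = (V₂/V₁)·sin θ₁ = (762/478)·sin 35.0° = 0.9144.
θ₂ = arcsin 0.9144 = 66.12° from the normal.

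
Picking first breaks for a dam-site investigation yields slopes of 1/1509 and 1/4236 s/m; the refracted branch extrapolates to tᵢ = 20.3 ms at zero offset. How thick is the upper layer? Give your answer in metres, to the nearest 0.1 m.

16.4 m

h = tᵢ·V₁·V₂ / (2·√(V₂²−V₁²)).
√(V₂²−V₁²) = √(4236² − 1509²) = 3958.1 m/s.
h = 0.0203 s × 1509 × 4236 / (2 × 3958.1) = 16.39 m.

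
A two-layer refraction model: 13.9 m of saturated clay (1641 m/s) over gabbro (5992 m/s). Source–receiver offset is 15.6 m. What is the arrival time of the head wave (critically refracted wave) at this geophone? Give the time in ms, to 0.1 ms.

θ_c = arcsin(V₁/V₂) = arcsin(1641/5992) = 15.89°, cos θ_c = 0.9618.
Intercept time tᵢ = 2h cos θ_c / V₁ = 2·13.9·0.9618/1641 = 0.01629 s.
t = x/V₂ + tᵢ = 15.6/5992 + 0.01629 = 0.01890 s.

18.9 ms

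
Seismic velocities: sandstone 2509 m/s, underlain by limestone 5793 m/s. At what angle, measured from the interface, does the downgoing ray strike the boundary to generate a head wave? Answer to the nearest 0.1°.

Critical incidence: sin θ_c = V₁/V₂ = 2509/5793 = 0.4331.
θ_c = arcsin 0.4331 = 25.67°.
Measured from the interface: 90° − 25.67° = 64.33°.

64.3°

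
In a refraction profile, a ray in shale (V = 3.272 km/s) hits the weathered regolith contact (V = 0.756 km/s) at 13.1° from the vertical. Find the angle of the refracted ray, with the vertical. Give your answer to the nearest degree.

sin θ₁/V₁ = sin θ₂/V₂ ⇒ sin θ₂ = 0.756·sin 13.1°/3.272 = 0.756·0.2267/3.272 = 0.0524.
θ₂ = arcsin 0.0524 = 3.00° from the normal.

3°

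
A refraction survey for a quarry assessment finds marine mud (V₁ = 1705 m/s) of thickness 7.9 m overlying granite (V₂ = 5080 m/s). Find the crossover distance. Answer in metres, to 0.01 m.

θ_c = arcsin(1705/5080) = 19.61°, so cos θ_c = 0.9420 and tᵢ = 2h cos θ_c/V₁ = 0.0087 s.
At crossover x/V₁ = x/V₂ + tᵢ ⇒ x = tᵢ/(1/V₁ − 1/V₂) = 0.00873/(5.8651e-04 − 1.9685e-04) = 22.40 m.

22.40 m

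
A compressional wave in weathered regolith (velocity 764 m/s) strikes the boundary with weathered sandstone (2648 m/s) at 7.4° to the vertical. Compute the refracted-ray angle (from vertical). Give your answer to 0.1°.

26.5°

sin θ₁/V₁ = sin θ₂/V₂ ⇒ sin θ₂ = 2648·sin 7.4°/764 = 2648·0.1288/764 = 0.4464.
θ₂ = sin⁻¹(0.4464) = 26.51° (from vertical).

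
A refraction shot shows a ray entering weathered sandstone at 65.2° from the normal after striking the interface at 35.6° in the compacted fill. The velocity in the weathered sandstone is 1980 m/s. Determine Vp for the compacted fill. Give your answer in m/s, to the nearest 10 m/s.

1270 m/s

sin 35.6° = 0.5821; sin 65.2° = 0.9078.
V₁ = V₂·(sin θ₁/sin θ₂) = 1980·(0.5821/0.9078) = 1269.70 m/s.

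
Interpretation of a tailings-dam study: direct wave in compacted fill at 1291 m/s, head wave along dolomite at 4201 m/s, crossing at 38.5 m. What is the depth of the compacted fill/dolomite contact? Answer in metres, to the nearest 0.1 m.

h = (x_cross/2)·√((V₂−V₁)/(V₂+V₁)).
(V₂−V₁)/(V₂+V₁) = (4201−1291)/(4201+1291) = 0.5299; √ = 0.7279.
h = (38.5/2)·0.7279 = 14.01 m.

14.0 m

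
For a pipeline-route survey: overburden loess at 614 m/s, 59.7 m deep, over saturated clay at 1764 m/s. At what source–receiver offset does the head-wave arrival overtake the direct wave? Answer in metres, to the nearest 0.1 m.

171.7 m

θ_c = arcsin(614/1764) = 20.37°, so cos θ_c = 0.9375 and tᵢ = 2h cos θ_c/V₁ = 0.1823 s.
At crossover x/V₁ = x/V₂ + tᵢ ⇒ x = tᵢ/(1/V₁ − 1/V₂) = 0.18230/(1.6287e-03 − 5.6689e-04) = 171.70 m.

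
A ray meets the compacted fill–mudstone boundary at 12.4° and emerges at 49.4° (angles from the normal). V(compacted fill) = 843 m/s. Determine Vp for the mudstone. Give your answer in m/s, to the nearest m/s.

2981 m/s

Snell's law: sin 12.4°/V₁ = sin 49.4°/V₂.
V₂ = V₁·sin 49.4°/sin 12.4° = 843 × 3.5358 = 2980.72 m/s.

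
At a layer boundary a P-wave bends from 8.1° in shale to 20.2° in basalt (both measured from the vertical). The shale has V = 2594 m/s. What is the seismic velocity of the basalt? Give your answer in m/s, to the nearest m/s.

Snell's law: sin 8.1°/V₁ = sin 20.2°/V₂.
V₂ = V₁·sin 20.2°/sin 8.1° = 2594 × 2.4506 = 6356.96 m/s.

6357 m/s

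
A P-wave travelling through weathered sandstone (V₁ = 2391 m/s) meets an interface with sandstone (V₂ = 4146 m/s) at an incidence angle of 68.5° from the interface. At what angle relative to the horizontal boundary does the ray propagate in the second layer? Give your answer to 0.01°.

Convert to the normal: θ₁ = 90° − 68.5° = 21.5°.
Snell's law: sin θ₂ = (V₂/V₁)·sin θ₁ = (4146/2391)·sin 21.5° = 0.6355.
θ₂ = sin⁻¹(0.6355) = 39.46° (from vertical).
From the interface: 90° − 39.46° = 50.54°.

50.54°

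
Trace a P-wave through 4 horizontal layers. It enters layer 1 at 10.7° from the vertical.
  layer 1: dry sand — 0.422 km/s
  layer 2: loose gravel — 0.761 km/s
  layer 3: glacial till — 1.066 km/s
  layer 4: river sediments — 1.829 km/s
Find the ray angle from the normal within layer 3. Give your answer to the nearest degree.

28°

Snell's law across each interface conserves sin θ / V, so sin θ_3 = V_3·sin θ₁/V₁.
sin θ_3 = 1.066 × sin 10.7° / 0.422 = 0.4690.
θ_3 = 27.97° from the vertical.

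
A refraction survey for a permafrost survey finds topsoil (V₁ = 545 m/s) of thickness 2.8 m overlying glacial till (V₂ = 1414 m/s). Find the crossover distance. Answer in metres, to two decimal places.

θ_c = arcsin(545/1414) = 22.67°, so cos θ_c = 0.9227 and tᵢ = 2h cos θ_c/V₁ = 0.0095 s.
At crossover x/V₁ = x/V₂ + tᵢ ⇒ x = tᵢ/(1/V₁ − 1/V₂) = 0.00948/(1.8349e-03 − 7.0721e-04) = 8.41 m.

8.41 m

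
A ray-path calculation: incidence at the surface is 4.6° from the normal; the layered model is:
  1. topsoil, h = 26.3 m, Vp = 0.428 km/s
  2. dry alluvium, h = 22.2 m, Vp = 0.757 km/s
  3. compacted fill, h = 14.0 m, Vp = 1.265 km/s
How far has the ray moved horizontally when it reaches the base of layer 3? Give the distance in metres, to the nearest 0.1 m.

8.7 m

Ray parameter p = sin 4.6° / 0.428 km/s = 1.8738e-01 s/km.
Layer 1: θ = 4.60°; offset = 26.3·tan 4.60° = 2.116 m.
Layer 2: sin θ = p·0.757 = 0.1418 → θ = 8.15°; offset = 22.2·tan 8.15° = 3.181 m.
Layer 3: sin θ = p·1.265 = 0.2370 → θ = 13.71°; offset = 14.0·tan 13.71° = 3.416 m.
Summing the layer offsets gives 8.713 m.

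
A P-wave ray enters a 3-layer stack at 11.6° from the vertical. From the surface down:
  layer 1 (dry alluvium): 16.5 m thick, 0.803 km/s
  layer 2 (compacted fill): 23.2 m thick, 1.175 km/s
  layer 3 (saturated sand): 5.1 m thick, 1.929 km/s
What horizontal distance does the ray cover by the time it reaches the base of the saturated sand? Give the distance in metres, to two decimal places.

13.34 m

p = sin θ₁/V₁ = sin 11.6°/0.803 = 2.5041e-01 s/km is conserved through the stack.
Layer 1: θ = 11.60°; offset = 16.5·tan 11.60° = 3.3870 m.
Layer 2: sin θ = p·1.175 = 0.2942 → θ = 17.11°; offset = 23.2·tan 17.11° = 7.1423 m.
Layer 3: sin θ = p·1.929 = 0.4830 → θ = 28.88°; offset = 5.1·tan 28.88° = 2.8135 m.
Summing the layer offsets gives 13.3427 m.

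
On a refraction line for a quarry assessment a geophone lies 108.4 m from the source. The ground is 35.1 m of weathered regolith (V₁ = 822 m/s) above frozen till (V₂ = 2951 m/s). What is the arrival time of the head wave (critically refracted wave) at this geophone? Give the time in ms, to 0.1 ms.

118.8 ms

t = x/V₂ + 2h·√(V₂²−V₁²)/(V₁V₂).
√(V₂²−V₁²) = √(2951²−822²) = 2834.2 m/s; delay term = 2·35.1·2834.2/(822·2951) = 0.08202 s.
t = 108.4/2951 + 0.08202 = 0.11875 s.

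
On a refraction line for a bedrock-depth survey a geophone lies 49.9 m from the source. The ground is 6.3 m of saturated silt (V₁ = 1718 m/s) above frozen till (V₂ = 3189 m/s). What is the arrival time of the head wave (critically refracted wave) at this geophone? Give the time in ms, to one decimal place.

21.8 ms

θ_c = arcsin(V₁/V₂) = arcsin(1718/3189) = 32.60°, cos θ_c = 0.8425.
Intercept time tᵢ = 2h cos θ_c / V₁ = 2·6.3·0.8425/1718 = 0.00618 s.
t = x/V₂ + tᵢ = 49.9/3189 + 0.00618 = 0.02183 s.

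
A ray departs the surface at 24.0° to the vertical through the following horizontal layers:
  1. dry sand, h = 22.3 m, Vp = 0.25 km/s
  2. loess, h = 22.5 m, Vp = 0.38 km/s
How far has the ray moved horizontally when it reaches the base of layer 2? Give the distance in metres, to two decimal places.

27.63 m

Apply Snell's law at each interface; in layer i the horizontal offset is hᵢ·tan θᵢ.
Layer 1: θ = 24.00°; offset = 22.3·tan 24.00° = 9.9286 m.
Layer 2: sin θ = 0.38·sin 24.0°/0.25 = 0.6182, θ = 38.19°; offset = 22.5·tan 38.19° = 17.6979 m.
Σ offsets = 27.6265 m.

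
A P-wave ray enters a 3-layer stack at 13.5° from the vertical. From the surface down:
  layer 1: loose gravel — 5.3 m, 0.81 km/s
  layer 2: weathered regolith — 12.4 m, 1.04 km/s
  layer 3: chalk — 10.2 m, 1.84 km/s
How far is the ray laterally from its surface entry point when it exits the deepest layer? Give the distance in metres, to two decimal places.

11.55 m

Apply Snell's law at each interface; in layer i the horizontal offset is hᵢ·tan θᵢ.
Layer 1: θ = 13.50°; offset = 5.3·tan 13.50° = 1.2724 m.
Layer 2: sin θ = 1.04·sin 13.5°/0.81 = 0.2997, θ = 17.44°; offset = 12.4·tan 17.44° = 3.8958 m.
Layer 3: sin θ = 1.84·sin 13.5°/0.81 = 0.5303, θ = 32.03°; offset = 10.2·tan 32.03° = 6.3800 m.
Σ offsets = 11.5482 m.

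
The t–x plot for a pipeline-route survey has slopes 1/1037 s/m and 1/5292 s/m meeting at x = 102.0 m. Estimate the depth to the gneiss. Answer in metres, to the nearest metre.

42 m

h = (x_cross/2)·√((V₂−V₁)/(V₂+V₁)).
(V₂−V₁)/(V₂+V₁) = (5292−1037)/(5292+1037) = 0.6723; √ = 0.8199.
h = (102.0/2)·0.8199 = 41.82 m.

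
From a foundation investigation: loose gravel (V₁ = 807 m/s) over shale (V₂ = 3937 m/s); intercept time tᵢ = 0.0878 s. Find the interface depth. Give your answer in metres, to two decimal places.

h = tᵢ·V₁·V₂ / (2·√(V₂²−V₁²)).
√(V₂²−V₁²) = √(3937² − 807²) = 3853.4 m/s.
h = 0.0878 s × 807 × 3937 / (2 × 3853.4) = 36.20 m.

36.20 m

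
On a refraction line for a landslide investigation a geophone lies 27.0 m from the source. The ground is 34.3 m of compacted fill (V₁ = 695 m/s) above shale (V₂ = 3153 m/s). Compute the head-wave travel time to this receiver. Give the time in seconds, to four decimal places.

t = x/V₂ + 2h·√(V₂²−V₁²)/(V₁V₂).
√(V₂²−V₁²) = √(3153²−695²) = 3075.4 m/s; delay term = 2·34.3·3075.4/(695·3153) = 0.09628 s.
t = 27.0/3153 + 0.09628 = 0.10484 s.

0.1048 s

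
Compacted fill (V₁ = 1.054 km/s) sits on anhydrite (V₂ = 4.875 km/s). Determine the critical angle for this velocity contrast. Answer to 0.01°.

12.49°

At critical incidence the refracted ray runs along the interface (θ₂ = 90°), so sin θ_c = V₁/V₂.
θ_c = arcsin(1.054/4.875) = arcsin 0.2162 = 12.49°.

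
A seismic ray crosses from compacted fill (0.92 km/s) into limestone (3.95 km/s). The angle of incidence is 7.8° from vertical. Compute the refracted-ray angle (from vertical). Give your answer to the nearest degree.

Snell's law: sin θ₂ = (V₂/V₁)·sin θ₁ = (3.95/0.92)·sin 7.8° = 0.5827.
θ₂ = arcsin 0.5827 = 35.64° from the normal.

36°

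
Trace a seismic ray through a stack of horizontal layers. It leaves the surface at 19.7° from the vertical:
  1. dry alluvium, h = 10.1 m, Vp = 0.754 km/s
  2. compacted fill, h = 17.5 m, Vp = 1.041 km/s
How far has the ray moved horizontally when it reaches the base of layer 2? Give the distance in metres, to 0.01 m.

12.82 m

Apply Snell's law at each interface; in layer i the horizontal offset is hᵢ·tan θᵢ.
Layer 1: θ = 19.70°; offset = 10.1·tan 19.70° = 3.6163 m.
Layer 2: sin θ = 1.041·sin 19.7°/0.754 = 0.4654, θ = 27.74°; offset = 17.5·tan 27.74° = 9.2019 m.
Σ offsets = 12.8183 m.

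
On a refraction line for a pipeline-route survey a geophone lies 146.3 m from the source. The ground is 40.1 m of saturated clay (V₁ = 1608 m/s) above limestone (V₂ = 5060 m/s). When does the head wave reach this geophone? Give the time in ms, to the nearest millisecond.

t = x/V₂ + 2h·√(V₂²−V₁²)/(V₁V₂).
√(V₂²−V₁²) = √(5060²−1608²) = 4797.7 m/s; delay term = 2·40.1·4797.7/(1608·5060) = 0.04729 s.
t = 146.3/5060 + 0.04729 = 0.07620 s.

76 ms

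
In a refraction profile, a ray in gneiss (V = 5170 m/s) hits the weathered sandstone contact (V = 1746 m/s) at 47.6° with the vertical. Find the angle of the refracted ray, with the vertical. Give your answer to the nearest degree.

14°

sin θ₁/V₁ = sin θ₂/V₂ ⇒ sin θ₂ = 1746·sin 47.6°/5170 = 1746·0.7385/5170 = 0.2494.
θ₂ = arcsin 0.2494 = 14.44° from the normal.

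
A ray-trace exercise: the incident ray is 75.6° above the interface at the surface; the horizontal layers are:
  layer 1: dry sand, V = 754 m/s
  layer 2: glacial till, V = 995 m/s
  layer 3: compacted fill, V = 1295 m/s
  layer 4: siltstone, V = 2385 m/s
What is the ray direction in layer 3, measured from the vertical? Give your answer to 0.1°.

25.3°

From the normal: θ₁ = 90° − 75.6° = 14.4°.
Ray parameter p = sin 14.4° / 754 = 3.2983e-04 s/m.
sin θ_3 = p·V_3 = 3.2983e-04 × 1295 = 0.4271.
θ_3 = arcsin 0.4271 = 25.29°.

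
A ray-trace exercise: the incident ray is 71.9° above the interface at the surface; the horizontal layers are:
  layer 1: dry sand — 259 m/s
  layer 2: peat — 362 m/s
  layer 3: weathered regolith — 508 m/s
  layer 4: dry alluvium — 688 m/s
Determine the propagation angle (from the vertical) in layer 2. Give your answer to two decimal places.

From the normal: θ₁ = 90° − 71.9° = 18.1°.
Ray parameter p = sin 18.1° / 259 = 1.1995e-03 s/m.
sin θ_2 = p·V_2 = 1.1995e-03 × 362 = 0.4342.
θ_2 = arcsin 0.4342 = 25.74°.

25.74°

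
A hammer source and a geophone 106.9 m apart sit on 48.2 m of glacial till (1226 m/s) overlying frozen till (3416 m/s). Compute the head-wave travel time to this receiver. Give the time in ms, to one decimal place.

θ_c = arcsin(V₁/V₂) = arcsin(1226/3416) = 21.03°, cos θ_c = 0.9334.
Intercept time tᵢ = 2h cos θ_c / V₁ = 2·48.2·0.9334/1226 = 0.07339 s.
t = x/V₂ + tᵢ = 106.9/3416 + 0.07339 = 0.10468 s.

104.7 ms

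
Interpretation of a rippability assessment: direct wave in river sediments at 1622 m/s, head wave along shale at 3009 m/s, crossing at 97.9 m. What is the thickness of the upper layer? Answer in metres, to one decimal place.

x_cross = 2h·√((V₂+V₁)/(V₂−V₁)) → h = x_cross / (2·√((V₂+V₁)/(V₂−V₁))).
√((V₂+V₁)/(V₂−V₁)) = √((3009+1622)/(3009−1622)) = 1.8273.
h = 97.9 / (2·1.8273) = 26.79 m.

26.8 m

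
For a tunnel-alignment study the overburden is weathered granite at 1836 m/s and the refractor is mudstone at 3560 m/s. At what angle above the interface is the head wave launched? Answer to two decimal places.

Critical incidence: sin θ_c = V₁/V₂ = 1836/3560 = 0.5157.
θ_c = arcsin 0.5157 = 31.05°.
Measured from the interface: 90° − 31.05° = 58.95°.

58.95°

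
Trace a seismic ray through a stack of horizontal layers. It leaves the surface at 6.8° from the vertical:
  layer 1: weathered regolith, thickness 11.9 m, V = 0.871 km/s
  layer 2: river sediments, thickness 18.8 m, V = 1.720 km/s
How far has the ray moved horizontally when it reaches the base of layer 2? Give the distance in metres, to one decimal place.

Apply Snell's law at each interface; in layer i the horizontal offset is hᵢ·tan θᵢ.
Layer 1: θ = 6.80°; offset = 11.9·tan 6.80° = 1.419 m.
Layer 2: sin θ = 1.720·sin 6.8°/0.871 = 0.2338, θ = 13.52°; offset = 18.8·tan 13.52° = 4.521 m.
Σ offsets = 5.940 m.

5.9 m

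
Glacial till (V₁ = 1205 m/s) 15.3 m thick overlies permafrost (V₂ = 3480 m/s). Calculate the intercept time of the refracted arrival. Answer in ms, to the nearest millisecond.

24 ms

θ_c = arcsin(V₁/V₂) = arcsin(1205/3480) = 20.26°; cos θ_c = 0.9381.
tᵢ = 2h·cos θ_c / V₁ = 2·15.3·0.9381 / 1205 = 0.02382 s.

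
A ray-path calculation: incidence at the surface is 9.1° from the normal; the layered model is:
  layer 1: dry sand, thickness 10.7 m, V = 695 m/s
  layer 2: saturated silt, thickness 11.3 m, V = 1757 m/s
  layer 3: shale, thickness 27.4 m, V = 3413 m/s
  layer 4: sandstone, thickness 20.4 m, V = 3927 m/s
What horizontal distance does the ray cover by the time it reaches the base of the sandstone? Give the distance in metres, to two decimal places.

81.05 m

Apply Snell's law at each interface; in layer i the horizontal offset is hᵢ·tan θᵢ.
Layer 1: θ = 9.10°; offset = 10.7·tan 9.10° = 1.7139 m.
Layer 2: sin θ = 1757·sin 9.1°/695 = 0.3998, θ = 23.57°; offset = 11.3·tan 23.57° = 4.9293 m.
Layer 3: sin θ = 3413·sin 9.1°/695 = 0.7767, θ = 50.96°; offset = 27.4·tan 50.96° = 33.7852 m.
Layer 4: sin θ = 3927·sin 9.1°/695 = 0.8936, θ = 63.34°; offset = 20.4·tan 63.34° = 40.6237 m.
Σ offsets = 81.0519 m.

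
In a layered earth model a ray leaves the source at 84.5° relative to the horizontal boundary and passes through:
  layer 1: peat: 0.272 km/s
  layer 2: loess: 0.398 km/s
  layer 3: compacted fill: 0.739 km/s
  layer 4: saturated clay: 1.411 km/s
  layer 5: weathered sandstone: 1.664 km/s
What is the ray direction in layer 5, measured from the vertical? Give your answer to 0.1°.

35.9°

From the normal: θ₁ = 90° − 84.5° = 5.5°.
Snell's law across each interface conserves sin θ / V, so sin θ_5 = V_5·sin θ₁/V₁.
sin θ_5 = 1.664 × sin 5.5° / 0.272 = 0.5864.
θ_5 = 35.90° from the vertical.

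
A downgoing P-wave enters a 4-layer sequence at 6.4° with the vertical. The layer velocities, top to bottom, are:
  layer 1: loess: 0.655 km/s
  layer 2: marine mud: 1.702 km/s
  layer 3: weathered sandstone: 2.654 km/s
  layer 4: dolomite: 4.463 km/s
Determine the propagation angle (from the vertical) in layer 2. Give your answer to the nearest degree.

Snell's law across each interface conserves sin θ / V, so sin θ_2 = V_2·sin θ₁/V₁.
sin θ_2 = 1.702 × sin 6.4° / 0.655 = 0.2896.
θ_2 = arcsin 0.2896 = 16.84°.

17°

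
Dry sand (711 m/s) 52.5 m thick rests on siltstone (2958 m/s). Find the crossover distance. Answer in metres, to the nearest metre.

134 m

θ_c = arcsin(711/2958) = 13.91°, so cos θ_c = 0.9707 and tᵢ = 2h cos θ_c/V₁ = 0.1433 s.
At crossover x/V₁ = x/V₂ + tᵢ ⇒ x = tᵢ/(1/V₁ − 1/V₂) = 0.14335/(1.4065e-03 − 3.3807e-04) = 134.17 m.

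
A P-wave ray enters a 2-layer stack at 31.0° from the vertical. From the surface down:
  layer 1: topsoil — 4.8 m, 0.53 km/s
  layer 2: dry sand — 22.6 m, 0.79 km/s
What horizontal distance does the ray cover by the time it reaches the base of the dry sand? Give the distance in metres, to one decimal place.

30.0 m

Apply Snell's law at each interface; in layer i the horizontal offset is hᵢ·tan θᵢ.
Layer 1: θ = 31.00°; offset = 4.8·tan 31.00° = 2.884 m.
Layer 2: sin θ = 0.79·sin 31.0°/0.53 = 0.7677, θ = 50.15°; offset = 22.6·tan 50.15° = 27.075 m.
Σ offsets = 29.959 m.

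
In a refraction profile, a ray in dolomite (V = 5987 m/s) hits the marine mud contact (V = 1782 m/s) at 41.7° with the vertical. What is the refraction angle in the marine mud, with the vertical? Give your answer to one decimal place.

Snell's law: sin θ₂ = (V₂/V₁)·sin θ₁ = (1782/5987)·sin 41.7° = 0.1980.
θ₂ = sin⁻¹(0.1980) = 11.42° (from vertical).

11.4°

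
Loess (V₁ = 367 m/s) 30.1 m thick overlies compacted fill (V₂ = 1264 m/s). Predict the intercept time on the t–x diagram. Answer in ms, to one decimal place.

157.0 ms

θ_c = arcsin(V₁/V₂) = arcsin(367/1264) = 16.88°; cos θ_c = 0.9569.
tᵢ = 2h·cos θ_c / V₁ = 2·30.1·0.9569 / 367 = 0.15697 s.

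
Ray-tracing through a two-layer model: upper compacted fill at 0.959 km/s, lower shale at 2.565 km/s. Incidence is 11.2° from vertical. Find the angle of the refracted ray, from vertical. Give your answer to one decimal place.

31.3°

sin θ₁/V₁ = sin θ₂/V₂ ⇒ sin θ₂ = 2.565·sin 11.2°/0.959 = 2.565·0.1942/0.959 = 0.5195.
θ₂ = arcsin 0.5195 = 31.30° from the normal.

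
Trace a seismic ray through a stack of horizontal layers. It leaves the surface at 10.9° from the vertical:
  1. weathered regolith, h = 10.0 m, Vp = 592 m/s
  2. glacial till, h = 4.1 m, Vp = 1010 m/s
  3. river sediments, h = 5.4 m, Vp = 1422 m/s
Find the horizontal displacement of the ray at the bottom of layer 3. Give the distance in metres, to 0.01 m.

Ray parameter p = sin 10.9° / 592 m/s = 3.1942e-04 s/m.
Layer 1: θ = 10.90°; offset = 10.0·tan 10.90° = 1.9257 m.
Layer 2: sin θ = p·1010 = 0.3226 → θ = 18.82°; offset = 4.1·tan 18.82° = 1.3974 m.
Layer 3: sin θ = p·1422 = 0.4542 → θ = 27.01°; offset = 5.4·tan 27.01° = 2.7531 m.
Summing the layer offsets gives 6.0763 m.

6.08 m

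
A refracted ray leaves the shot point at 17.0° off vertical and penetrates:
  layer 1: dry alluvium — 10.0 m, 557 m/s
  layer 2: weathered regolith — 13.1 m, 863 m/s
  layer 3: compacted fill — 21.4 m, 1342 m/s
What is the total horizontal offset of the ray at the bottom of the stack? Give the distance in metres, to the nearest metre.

p = sin θ₁/V₁ = sin 17.0°/557 = 5.2490e-04 s/m is conserved through the stack.
Layer 1: θ = 17.00°; offset = 10.0·tan 17.00° = 3.057 m.
Layer 2: sin θ = p·863 = 0.4530 → θ = 26.94°; offset = 13.1·tan 26.94° = 6.656 m.
Layer 3: sin θ = p·1342 = 0.7044 → θ = 44.78°; offset = 21.4·tan 44.78° = 21.238 m.
Total horizontal offset = 30.952 m.

31 m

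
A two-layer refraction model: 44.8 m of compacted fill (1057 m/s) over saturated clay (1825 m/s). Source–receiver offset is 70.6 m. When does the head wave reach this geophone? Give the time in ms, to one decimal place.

θ_c = arcsin(V₁/V₂) = arcsin(1057/1825) = 35.39°, cos θ_c = 0.8152.
Intercept time tᵢ = 2h cos θ_c / V₁ = 2·44.8·0.8152/1057 = 0.06910 s.
t = x/V₂ + tᵢ = 70.6/1825 + 0.06910 = 0.10779 s.

107.8 ms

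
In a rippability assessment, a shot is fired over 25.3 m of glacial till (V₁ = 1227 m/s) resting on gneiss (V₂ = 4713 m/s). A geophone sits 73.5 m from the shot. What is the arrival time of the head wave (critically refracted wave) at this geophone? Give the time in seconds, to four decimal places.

0.0554 s

t = x/V₂ + 2h·√(V₂²−V₁²)/(V₁V₂).
√(V₂²−V₁²) = √(4713²−1227²) = 4550.5 m/s; delay term = 2·25.3·4550.5/(1227·4713) = 0.03982 s.
t = 73.5/4713 + 0.03982 = 0.05541 s.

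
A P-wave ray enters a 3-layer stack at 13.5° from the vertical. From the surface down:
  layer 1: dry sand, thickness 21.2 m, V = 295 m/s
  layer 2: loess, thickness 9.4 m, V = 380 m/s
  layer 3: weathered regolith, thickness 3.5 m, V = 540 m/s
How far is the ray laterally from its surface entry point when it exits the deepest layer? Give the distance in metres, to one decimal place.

9.7 m

Ray parameter p = sin 13.5° / 295 m/s = 7.9134e-04 s/m.
Layer 1: θ = 13.50°; offset = 21.2·tan 13.50° = 5.090 m.
Layer 2: sin θ = p·380 = 0.3007 → θ = 17.50°; offset = 9.4·tan 17.50° = 2.964 m.
Layer 3: sin θ = p·540 = 0.4273 → θ = 25.30°; offset = 3.5·tan 25.30° = 1.654 m.
Total horizontal offset = 9.708 m.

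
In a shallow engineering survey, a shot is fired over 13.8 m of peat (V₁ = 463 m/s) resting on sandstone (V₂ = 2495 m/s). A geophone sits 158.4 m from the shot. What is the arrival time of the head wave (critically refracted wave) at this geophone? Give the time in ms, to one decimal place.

t = x/V₂ + 2h·√(V₂²−V₁²)/(V₁V₂).
√(V₂²−V₁²) = √(2495²−463²) = 2451.7 m/s; delay term = 2·13.8·2451.7/(463·2495) = 0.05858 s.
t = 158.4/2495 + 0.05858 = 0.12206 s.

122.1 ms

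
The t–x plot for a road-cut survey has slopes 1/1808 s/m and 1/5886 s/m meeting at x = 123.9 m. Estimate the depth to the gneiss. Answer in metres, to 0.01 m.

x_cross = 2h·√((V₂+V₁)/(V₂−V₁)) → h = x_cross / (2·√((V₂+V₁)/(V₂−V₁))).
√((V₂+V₁)/(V₂−V₁)) = √((5886+1808)/(5886−1808)) = 1.3736.
h = 123.9 / (2·1.3736) = 45.10 m.

45.10 m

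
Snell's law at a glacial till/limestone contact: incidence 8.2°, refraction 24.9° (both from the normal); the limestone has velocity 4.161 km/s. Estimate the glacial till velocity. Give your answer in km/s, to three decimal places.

Snell's law: sin 8.2°/V₁ = sin 24.9°/V₂.
V₁ = V₂·sin 8.2°/sin 24.9° = 4.161 × 0.3388 = 1.410 km/s.

1.410 km/s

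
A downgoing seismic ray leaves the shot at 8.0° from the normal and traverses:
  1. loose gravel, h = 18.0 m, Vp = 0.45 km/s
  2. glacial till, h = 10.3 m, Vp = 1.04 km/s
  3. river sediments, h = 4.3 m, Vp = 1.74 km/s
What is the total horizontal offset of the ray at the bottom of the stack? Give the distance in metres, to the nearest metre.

Apply Snell's law at each interface; in layer i the horizontal offset is hᵢ·tan θᵢ.
Layer 1: θ = 8.00°; offset = 18.0·tan 8.00° = 2.530 m.
Layer 2: sin θ = 1.04·sin 8.0°/0.45 = 0.3216, θ = 18.76°; offset = 10.3·tan 18.76° = 3.499 m.
Layer 3: sin θ = 1.74·sin 8.0°/0.45 = 0.5381, θ = 32.56°; offset = 4.3·tan 32.56° = 2.745 m.
Σ offsets = 8.774 m.

9 m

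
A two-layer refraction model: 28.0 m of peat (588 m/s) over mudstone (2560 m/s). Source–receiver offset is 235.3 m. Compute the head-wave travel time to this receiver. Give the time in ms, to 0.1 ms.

t = x/V₂ + 2h·√(V₂²−V₁²)/(V₁V₂).
√(V₂²−V₁²) = √(2560²−588²) = 2491.6 m/s; delay term = 2·28.0·2491.6/(588·2560) = 0.09269 s.
t = 235.3/2560 + 0.09269 = 0.18461 s.

184.6 ms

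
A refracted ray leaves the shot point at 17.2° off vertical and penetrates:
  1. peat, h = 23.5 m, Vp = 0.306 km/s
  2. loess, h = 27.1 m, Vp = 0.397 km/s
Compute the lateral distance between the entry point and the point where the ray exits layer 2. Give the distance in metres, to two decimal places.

18.53 m

Apply Snell's law at each interface; in layer i the horizontal offset is hᵢ·tan θᵢ.
Layer 1: θ = 17.20°; offset = 23.5·tan 17.20° = 7.2745 m.
Layer 2: sin θ = 0.397·sin 17.2°/0.306 = 0.3836, θ = 22.56°; offset = 27.1·tan 22.56° = 11.2583 m.
Σ offsets = 18.5328 m.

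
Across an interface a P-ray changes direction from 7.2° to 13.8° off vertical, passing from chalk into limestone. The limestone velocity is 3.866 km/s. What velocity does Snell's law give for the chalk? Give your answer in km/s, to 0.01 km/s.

Snell's law: sin 7.2°/V₁ = sin 13.8°/V₂.
V₁ = V₂·sin 7.2°/sin 13.8° = 3.866 × 0.5254 = 2.03 km/s.

2.03 km/s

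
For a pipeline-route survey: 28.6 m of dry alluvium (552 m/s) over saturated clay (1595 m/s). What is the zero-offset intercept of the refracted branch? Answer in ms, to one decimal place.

97.2 ms

tᵢ = 2h·√(V₂²−V₁²)/(V₁V₂).
√(V₂²−V₁²) = √(1595²−552²) = 1496.4 m/s.
tᵢ = 2·28.6·1496.4/(552·1595) = 0.09722 s.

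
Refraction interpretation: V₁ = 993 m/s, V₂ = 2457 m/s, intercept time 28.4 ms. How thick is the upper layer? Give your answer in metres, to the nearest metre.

θ_c = arcsin(993/2457) = 23.84°; cos θ_c = 0.9147.
tᵢ = 2h cos θ_c/V₁ ⇒ h = tᵢ·V₁/(2 cos θ_c) = 0.0284·993/(2·0.9147) = 15.42 m.

15 m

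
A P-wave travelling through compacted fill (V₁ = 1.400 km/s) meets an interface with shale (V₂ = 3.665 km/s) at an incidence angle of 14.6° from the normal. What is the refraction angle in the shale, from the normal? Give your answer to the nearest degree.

41°

Snell's law: sin θ₂ = (V₂/V₁)·sin θ₁ = (3.665/1.400)·sin 14.6° = 0.6599.
θ₂ = sin⁻¹(0.6599) = 41.29° (from vertical).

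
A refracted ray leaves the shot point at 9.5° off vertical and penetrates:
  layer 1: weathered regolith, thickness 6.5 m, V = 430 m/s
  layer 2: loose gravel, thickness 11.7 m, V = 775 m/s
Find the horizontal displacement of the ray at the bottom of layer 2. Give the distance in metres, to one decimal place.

4.7 m

Ray parameter p = sin 9.5° / 430 m/s = 3.8383e-04 s/m.
Layer 1: θ = 9.50°; offset = 6.5·tan 9.50° = 1.088 m.
Layer 2: sin θ = p·775 = 0.2975 → θ = 17.31°; offset = 11.7·tan 17.31° = 3.645 m.
Total horizontal offset = 4.733 m.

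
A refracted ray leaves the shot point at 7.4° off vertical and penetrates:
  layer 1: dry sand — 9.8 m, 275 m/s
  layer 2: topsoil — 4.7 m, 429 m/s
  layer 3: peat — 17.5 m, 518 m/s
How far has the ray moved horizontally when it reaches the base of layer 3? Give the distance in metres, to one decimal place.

p = sin θ₁/V₁ = sin 7.4°/275 = 4.6835e-04 s/m is conserved through the stack.
Layer 1: θ = 7.40°; offset = 9.8·tan 7.40° = 1.273 m.
Layer 2: sin θ = p·429 = 0.2009 → θ = 11.59°; offset = 4.7·tan 11.59° = 0.964 m.
Layer 3: sin θ = p·518 = 0.2426 → θ = 14.04°; offset = 17.5·tan 14.04° = 4.376 m.
Summing the layer offsets gives 6.613 m.

6.6 m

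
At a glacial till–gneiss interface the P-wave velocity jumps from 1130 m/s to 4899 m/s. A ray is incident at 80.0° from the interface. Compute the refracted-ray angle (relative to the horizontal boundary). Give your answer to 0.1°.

41.2°

Angle from the normal: 90° − 80.0° = 10.0°.
Snell's law: sin θ₂ = (V₂/V₁)·sin θ₁ = (4899/1130)·sin 10.0° = 0.7528.
θ₂ = sin⁻¹(0.7528) = 48.84° (from vertical).
From the interface: 90° − 48.84° = 41.16°.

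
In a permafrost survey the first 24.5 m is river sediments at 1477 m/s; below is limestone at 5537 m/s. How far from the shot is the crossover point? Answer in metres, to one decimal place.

64.4 m

θ_c = arcsin(1477/5537) = 15.47°, so cos θ_c = 0.9638 and tᵢ = 2h cos θ_c/V₁ = 0.0320 s.
At crossover x/V₁ = x/V₂ + tᵢ ⇒ x = tᵢ/(1/V₁ − 1/V₂) = 0.03197/(6.7705e-04 − 1.8060e-04) = 64.40 m.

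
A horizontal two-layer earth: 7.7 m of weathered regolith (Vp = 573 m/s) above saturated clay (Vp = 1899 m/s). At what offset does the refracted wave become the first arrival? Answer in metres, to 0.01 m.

21.03 m

x_cross = 2h·√((V₂+V₁)/(V₂−V₁)).
(V₂+V₁)/(V₂−V₁) = (1899+573)/(1899−573) = 1.8643; √ = 1.3654.
x_cross = 2·7.7·1.3654 = 21.03 m.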